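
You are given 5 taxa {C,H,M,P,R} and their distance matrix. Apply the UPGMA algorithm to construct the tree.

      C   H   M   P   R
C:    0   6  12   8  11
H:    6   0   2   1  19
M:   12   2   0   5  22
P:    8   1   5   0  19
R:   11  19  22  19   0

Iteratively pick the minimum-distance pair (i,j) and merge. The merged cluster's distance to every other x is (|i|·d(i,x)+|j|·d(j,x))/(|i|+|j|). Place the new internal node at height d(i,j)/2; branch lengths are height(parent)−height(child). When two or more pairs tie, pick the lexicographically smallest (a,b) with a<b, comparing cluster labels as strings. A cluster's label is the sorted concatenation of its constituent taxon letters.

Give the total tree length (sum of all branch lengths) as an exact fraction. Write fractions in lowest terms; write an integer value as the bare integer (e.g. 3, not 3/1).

73/3

step 1: merge (H,P) at d=1; branch lengths H→1/2, P→1/2; new cluster HP
  updated: d(C,HP)=7, d(HP,M)=7/2, d(HP,R)=19
step 2: merge (HP,M) at d=7/2; branch lengths HP→5/4, M→7/4; new cluster HMP
  updated: d(C,HMP)=26/3, d(HMP,R)=20
step 3: merge (C,HMP) at d=26/3; branch lengths C→13/3, HMP→31/12; new cluster CHMP
  updated: d(CHMP,R)=71/4
step 4: merge (CHMP,R) at d=71/4; branch lengths CHMP→109/24, R→71/8; new cluster CHMPR
final tree: ((C:13/3,((H:1/2,P:1/2):5/4,M:7/4):31/12):109/24,R:71/8)
total length: 73/3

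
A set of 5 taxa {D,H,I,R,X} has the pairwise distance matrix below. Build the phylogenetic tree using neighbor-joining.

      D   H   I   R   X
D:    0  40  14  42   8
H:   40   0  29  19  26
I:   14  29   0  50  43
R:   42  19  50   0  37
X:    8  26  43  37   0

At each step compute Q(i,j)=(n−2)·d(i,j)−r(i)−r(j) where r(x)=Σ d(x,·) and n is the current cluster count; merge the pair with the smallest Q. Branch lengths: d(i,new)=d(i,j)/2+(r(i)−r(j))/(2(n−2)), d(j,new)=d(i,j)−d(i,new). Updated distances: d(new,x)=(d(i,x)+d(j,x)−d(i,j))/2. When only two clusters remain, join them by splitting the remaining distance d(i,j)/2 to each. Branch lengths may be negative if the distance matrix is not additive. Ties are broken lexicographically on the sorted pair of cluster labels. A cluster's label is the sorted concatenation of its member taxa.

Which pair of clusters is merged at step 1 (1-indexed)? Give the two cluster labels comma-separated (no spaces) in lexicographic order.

iteration 1: select H,R (d=19, Q=-205); attach at lengths (23/6, 91/6); label the merged cluster HR
  updated: d(D,HR)=63/2, d(HR,I)=30, d(HR,X)=22
iteration 2: select D,I (d=14, Q=-225/2); attach at lengths (-11/8, 123/8); label the merged cluster DI
  updated: d(DI,HR)=95/4, d(DI,X)=37/2
iteration 3: select DI,HR (d=95/4, Q=-257/4); attach at lengths (81/8, 109/8); label the merged cluster DHIR
  updated: d(DHIR,X)=67/8
iteration 4: select DHIR,X (d=67/8); attach at lengths (67/16, 67/16); label the merged cluster DHIRX
final tree: (((D:-11/8,I:123/8):81/8,(H:23/6,R:91/6):109/8):67/16,X:67/16)
total length: 521/8

H,R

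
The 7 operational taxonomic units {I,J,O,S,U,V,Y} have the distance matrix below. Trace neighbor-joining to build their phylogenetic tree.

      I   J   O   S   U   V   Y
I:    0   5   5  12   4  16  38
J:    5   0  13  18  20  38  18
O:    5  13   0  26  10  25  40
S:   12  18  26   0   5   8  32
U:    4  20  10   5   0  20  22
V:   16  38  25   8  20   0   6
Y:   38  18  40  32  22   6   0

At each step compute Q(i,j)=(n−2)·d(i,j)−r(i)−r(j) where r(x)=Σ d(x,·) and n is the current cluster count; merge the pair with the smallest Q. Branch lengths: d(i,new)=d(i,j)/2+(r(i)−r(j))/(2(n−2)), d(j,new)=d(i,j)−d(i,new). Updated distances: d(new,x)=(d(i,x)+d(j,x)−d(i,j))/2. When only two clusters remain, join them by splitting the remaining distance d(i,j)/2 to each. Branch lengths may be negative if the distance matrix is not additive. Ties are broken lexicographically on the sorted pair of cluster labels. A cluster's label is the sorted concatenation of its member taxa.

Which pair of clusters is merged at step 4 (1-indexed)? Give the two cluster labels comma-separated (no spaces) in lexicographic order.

iteration 1: select V,Y (d=6, Q=-239); attach at lengths (-13/10, 73/10); label the merged cluster VY
  updated: d(I,VY)=24, d(J,VY)=25, d(O,VY)=59/2, d(S,VY)=17, d(U,VY)=18
iteration 2: select S,VY (d=17, Q=-247/2); attach at lengths (65/16, 207/16); label the merged cluster SVY
  updated: d(I,SVY)=19/2, d(J,SVY)=13, d(O,SVY)=77/4, d(SVY,U)=3
iteration 3: select SVY,U (d=3, Q=-291/4); attach at lengths (67/24, 5/24); label the merged cluster SUVY
  updated: d(I,SUVY)=21/4, d(J,SUVY)=15, d(O,SUVY)=105/8
iteration 4: select I,J (d=5, Q=-153/4); attach at lengths (-31/16, 111/16); label the merged cluster IJ
  updated: d(IJ,O)=13/2, d(IJ,SUVY)=61/8
iteration 5: select IJ,O (d=13/2, Q=-109/4); attach at lengths (1/2, 6); label the merged cluster IJO
  updated: d(IJO,SUVY)=57/8
iteration 6: select IJO,SUVY (d=57/8); attach at lengths (57/16, 57/16); label the merged cluster IJOSUVY
final tree: (((I:-31/16,J:111/16):1/2,O:6):57/16,((S:65/16,(V:-13/10,Y:73/10):207/16):67/24,U:5/24):57/16)
total length: 357/8

I,J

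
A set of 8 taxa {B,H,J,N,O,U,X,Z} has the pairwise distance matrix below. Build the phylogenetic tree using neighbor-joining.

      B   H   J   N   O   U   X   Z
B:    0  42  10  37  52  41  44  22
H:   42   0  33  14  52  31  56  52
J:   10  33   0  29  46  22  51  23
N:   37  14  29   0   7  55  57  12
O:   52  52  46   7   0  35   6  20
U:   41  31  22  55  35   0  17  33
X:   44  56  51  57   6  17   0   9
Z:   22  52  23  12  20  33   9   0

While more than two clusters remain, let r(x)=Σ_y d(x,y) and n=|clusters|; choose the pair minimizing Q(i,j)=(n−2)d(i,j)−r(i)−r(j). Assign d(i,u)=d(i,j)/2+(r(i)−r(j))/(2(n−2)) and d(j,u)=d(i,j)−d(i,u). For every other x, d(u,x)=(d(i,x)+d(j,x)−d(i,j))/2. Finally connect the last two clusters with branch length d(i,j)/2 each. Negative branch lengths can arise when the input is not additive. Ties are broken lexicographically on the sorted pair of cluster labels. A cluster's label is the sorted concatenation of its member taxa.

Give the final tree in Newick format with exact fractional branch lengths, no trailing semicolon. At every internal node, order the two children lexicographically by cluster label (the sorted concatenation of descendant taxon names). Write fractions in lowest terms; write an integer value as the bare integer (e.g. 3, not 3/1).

step 1: merge (O,X) at d=6, Q=-422; branch lengths O→7/6, X→29/6; new cluster OX
  updated: d(B,OX)=45, d(H,OX)=51, d(J,OX)=91/2, d(N,OX)=29, d(OX,U)=23, d(OX,Z)=23/2
step 2: merge (H,N) at d=14, Q=-329; branch lengths H→117/10, N→23/10; new cluster HN
  updated: d(B,HN)=65/2, d(HN,J)=24, d(HN,OX)=33, d(HN,U)=36, d(HN,Z)=25
step 3: merge (B,J) at d=10, Q=-235; branch lengths B→33/4, J→7/4; new cluster BJ
  updated: d(BJ,HN)=93/4, d(BJ,OX)=161/4, d(BJ,U)=53/2, d(BJ,Z)=35/2
step 4: merge (OX,Z) at d=23/2, Q=-641/4; branch lengths OX→221/24, Z→55/24; new cluster OXZ
  updated: d(BJ,OXZ)=185/8, d(HN,OXZ)=93/4, d(OXZ,U)=89/4
step 5: merge (BJ,HN) at d=93/4, Q=-871/8; branch lengths BJ→295/32, HN→449/32; new cluster BHJN
  updated: d(BHJN,OXZ)=185/16, d(BHJN,U)=157/8
step 6: merge (BHJN,OXZ) at d=185/16, Q=-855/16; branch lengths BHJN→143/32, OXZ→227/32; new cluster BHJNOXZ
  updated: d(BHJNOXZ,U)=485/32
step 7: merge (BHJNOXZ,U) at d=485/32; branch lengths BHJNOXZ→485/64, U→485/64; new cluster BHJNOUXZ
final tree: ((((B:33/4,J:7/4):295/32,(H:117/10,N:23/10):449/32):143/32,((O:7/6,X:29/6):221/24,Z:55/24):227/32):485/64,U:485/64)
total length: 2927/32

((((B:33/4,J:7/4):295/32,(H:117/10,N:23/10):449/32):143/32,((O:7/6,X:29/6):221/24,Z:55/24):227/32):485/64,U:485/64)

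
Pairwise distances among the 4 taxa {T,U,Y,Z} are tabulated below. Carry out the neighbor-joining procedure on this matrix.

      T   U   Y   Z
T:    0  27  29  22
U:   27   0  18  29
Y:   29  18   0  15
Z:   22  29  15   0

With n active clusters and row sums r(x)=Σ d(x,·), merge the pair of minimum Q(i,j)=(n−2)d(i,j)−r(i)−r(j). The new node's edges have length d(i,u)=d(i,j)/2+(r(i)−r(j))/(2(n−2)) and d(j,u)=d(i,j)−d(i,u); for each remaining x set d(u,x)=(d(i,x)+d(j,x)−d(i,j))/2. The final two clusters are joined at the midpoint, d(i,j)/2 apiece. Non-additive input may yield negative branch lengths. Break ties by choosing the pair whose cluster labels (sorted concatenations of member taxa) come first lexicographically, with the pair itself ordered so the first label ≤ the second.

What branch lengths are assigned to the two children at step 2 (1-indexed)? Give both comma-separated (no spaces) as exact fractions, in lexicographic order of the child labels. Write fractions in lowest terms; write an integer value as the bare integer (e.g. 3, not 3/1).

5,12

step 1: merge (T,Z) at d=22, Q=-100; branch lengths T→14, Z→8; new cluster TZ
  updated: d(TZ,U)=17, d(TZ,Y)=11
step 2: merge (TZ,U) at d=17, Q=-46; branch lengths TZ→5, U→12; new cluster TUZ
  updated: d(TUZ,Y)=6
step 3: merge (TUZ,Y) at d=6; branch lengths TUZ→3, Y→3; new cluster TUYZ
final tree: (((T:14,Z:8):5,U:12):3,Y:3)
total length: 45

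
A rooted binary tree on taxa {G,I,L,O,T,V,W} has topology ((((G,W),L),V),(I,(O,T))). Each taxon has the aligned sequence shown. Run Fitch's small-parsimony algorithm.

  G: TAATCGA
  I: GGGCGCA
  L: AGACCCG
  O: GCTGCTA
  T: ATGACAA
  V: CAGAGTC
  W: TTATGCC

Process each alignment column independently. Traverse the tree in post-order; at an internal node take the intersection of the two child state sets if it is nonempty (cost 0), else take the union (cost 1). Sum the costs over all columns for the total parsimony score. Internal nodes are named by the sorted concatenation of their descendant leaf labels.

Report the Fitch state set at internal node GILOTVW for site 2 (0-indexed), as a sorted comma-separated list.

G

site 0, node GW: G={T} ∩ W={T} → {T} (+0)
site 0, node GLW: GW={T} ∪ L={A} → {A,T} (+1)
site 0, node GLVW: GLW={A,T} ∪ V={C} → {A,C,T} (+1)
site 0, node OT: O={G} ∪ T={A} → {A,G} (+1)
site 0, node IOT: I={G} ∩ OT={A,G} → {G} (+0)
site 0, node GILOTVW: GLVW={A,C,T} ∪ IOT={G} → {A,C,G,T} (+1)
site 1, node GW: G={A} ∪ W={T} → {A,T} (+1)
site 1, node GLW: GW={A,T} ∪ L={G} → {A,G,T} (+1)
site 1, node GLVW: GLW={A,G,T} ∩ V={A} → {A} (+0)
site 1, node OT: O={C} ∪ T={T} → {C,T} (+1)
site 1, node IOT: I={G} ∪ OT={C,T} → {C,G,T} (+1)
site 1, node GILOTVW: GLVW={A} ∪ IOT={C,G,T} → {A,C,G,T} (+1)
site 2, node GW: G={A} ∩ W={A} → {A} (+0)
site 2, node GLW: GW={A} ∩ L={A} → {A} (+0)
site 2, node GLVW: GLW={A} ∪ V={G} → {A,G} (+1)
site 2, node OT: O={T} ∪ T={G} → {G,T} (+1)
site 2, node IOT: I={G} ∩ OT={G,T} → {G} (+0)
site 2, node GILOTVW: GLVW={A,G} ∩ IOT={G} → {G} (+0)
site 3, node GW: G={T} ∩ W={T} → {T} (+0)
site 3, node GLW: GW={T} ∪ L={C} → {C,T} (+1)
site 3, node GLVW: GLW={C,T} ∪ V={A} → {A,C,T} (+1)
site 3, node OT: O={G} ∪ T={A} → {A,G} (+1)
site 3, node IOT: I={C} ∪ OT={A,G} → {A,C,G} (+1)
site 3, node GILOTVW: GLVW={A,C,T} ∩ IOT={A,C,G} → {A,C} (+0)
site 4, node GW: G={C} ∪ W={G} → {C,G} (+1)
site 4, node GLW: GW={C,G} ∩ L={C} → {C} (+0)
site 4, node GLVW: GLW={C} ∪ V={G} → {C,G} (+1)
site 4, node OT: O={C} ∩ T={C} → {C} (+0)
site 4, node IOT: I={G} ∪ OT={C} → {C,G} (+1)
site 4, node GILOTVW: GLVW={C,G} ∩ IOT={C,G} → {C,G} (+0)
site 5, node GW: G={G} ∪ W={C} → {C,G} (+1)
site 5, node GLW: GW={C,G} ∩ L={C} → {C} (+0)
site 5, node GLVW: GLW={C} ∪ V={T} → {C,T} (+1)
site 5, node OT: O={T} ∪ T={A} → {A,T} (+1)
site 5, node IOT: I={C} ∪ OT={A,T} → {A,C,T} (+1)
site 5, node GILOTVW: GLVW={C,T} ∩ IOT={A,C,T} → {C,T} (+0)
site 6, node GW: G={A} ∪ W={C} → {A,C} (+1)
site 6, node GLW: GW={A,C} ∪ L={G} → {A,C,G} (+1)
site 6, node GLVW: GLW={A,C,G} ∩ V={C} → {C} (+0)
site 6, node OT: O={A} ∩ T={A} → {A} (+0)
site 6, node IOT: I={A} ∩ OT={A} → {A} (+0)
site 6, node GILOTVW: GLVW={C} ∪ IOT={A} → {A,C} (+1)
per-site changes: [4, 5, 2, 4, 3, 4, 3]; total = 25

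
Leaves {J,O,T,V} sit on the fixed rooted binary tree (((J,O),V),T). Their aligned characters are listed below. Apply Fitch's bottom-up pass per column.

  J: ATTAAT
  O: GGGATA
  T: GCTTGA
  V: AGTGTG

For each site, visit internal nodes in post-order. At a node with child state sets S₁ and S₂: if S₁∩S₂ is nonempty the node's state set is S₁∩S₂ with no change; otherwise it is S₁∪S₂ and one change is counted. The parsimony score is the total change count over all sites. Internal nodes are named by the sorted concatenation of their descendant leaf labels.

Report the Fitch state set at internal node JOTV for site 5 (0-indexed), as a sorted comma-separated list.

A

JO@0: {A} ∪ {G} = {A,G} (union, +1)
JOV@0: {A,G} ∩ {A} = {A} (intersection, +0)
JOTV@0: {A} ∪ {G} = {A,G} (union, +1)
JO@1: {T} ∪ {G} = {G,T} (union, +1)
JOV@1: {G,T} ∩ {G} = {G} (intersection, +0)
JOTV@1: {G} ∪ {C} = {C,G} (union, +1)
JO@2: {T} ∪ {G} = {G,T} (union, +1)
JOV@2: {G,T} ∩ {T} = {T} (intersection, +0)
JOTV@2: {T} ∩ {T} = {T} (intersection, +0)
JO@3: {A} ∩ {A} = {A} (intersection, +0)
JOV@3: {A} ∪ {G} = {A,G} (union, +1)
JOTV@3: {A,G} ∪ {T} = {A,G,T} (union, +1)
JO@4: {A} ∪ {T} = {A,T} (union, +1)
JOV@4: {A,T} ∩ {T} = {T} (intersection, +0)
JOTV@4: {T} ∪ {G} = {G,T} (union, +1)
JO@5: {T} ∪ {A} = {A,T} (union, +1)
JOV@5: {A,T} ∪ {G} = {A,G,T} (union, +1)
JOTV@5: {A,G,T} ∩ {A} = {A} (intersection, +0)
per-site changes: [2, 2, 1, 2, 2, 2]; total = 11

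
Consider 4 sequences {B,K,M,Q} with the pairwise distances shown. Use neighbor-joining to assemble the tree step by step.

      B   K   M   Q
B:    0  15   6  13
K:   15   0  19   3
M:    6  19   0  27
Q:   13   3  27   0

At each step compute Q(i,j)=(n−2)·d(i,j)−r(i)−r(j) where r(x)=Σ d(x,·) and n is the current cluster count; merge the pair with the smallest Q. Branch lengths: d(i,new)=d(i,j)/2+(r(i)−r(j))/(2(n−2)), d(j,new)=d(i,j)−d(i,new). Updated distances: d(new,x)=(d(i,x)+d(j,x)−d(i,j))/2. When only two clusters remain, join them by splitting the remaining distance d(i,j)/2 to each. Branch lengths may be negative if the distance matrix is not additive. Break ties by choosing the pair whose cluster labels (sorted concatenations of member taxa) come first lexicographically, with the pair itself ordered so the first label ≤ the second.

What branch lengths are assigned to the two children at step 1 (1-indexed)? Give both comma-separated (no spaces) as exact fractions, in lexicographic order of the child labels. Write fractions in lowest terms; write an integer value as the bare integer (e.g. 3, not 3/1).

step 1: merge (B,M) at d=6, Q=-74; branch lengths B→-3/2, M→15/2; new cluster BM
  updated: d(BM,K)=14, d(BM,Q)=17
step 2: merge (BM,K) at d=14, Q=-34; branch lengths BM→14, K→0; new cluster BKM
  updated: d(BKM,Q)=3
step 3: merge (BKM,Q) at d=3; branch lengths BKM→3/2, Q→3/2; new cluster BKMQ
final tree: (((B:-3/2,M:15/2):14,K:0):3/2,Q:3/2)
total length: 23

-3/2,15/2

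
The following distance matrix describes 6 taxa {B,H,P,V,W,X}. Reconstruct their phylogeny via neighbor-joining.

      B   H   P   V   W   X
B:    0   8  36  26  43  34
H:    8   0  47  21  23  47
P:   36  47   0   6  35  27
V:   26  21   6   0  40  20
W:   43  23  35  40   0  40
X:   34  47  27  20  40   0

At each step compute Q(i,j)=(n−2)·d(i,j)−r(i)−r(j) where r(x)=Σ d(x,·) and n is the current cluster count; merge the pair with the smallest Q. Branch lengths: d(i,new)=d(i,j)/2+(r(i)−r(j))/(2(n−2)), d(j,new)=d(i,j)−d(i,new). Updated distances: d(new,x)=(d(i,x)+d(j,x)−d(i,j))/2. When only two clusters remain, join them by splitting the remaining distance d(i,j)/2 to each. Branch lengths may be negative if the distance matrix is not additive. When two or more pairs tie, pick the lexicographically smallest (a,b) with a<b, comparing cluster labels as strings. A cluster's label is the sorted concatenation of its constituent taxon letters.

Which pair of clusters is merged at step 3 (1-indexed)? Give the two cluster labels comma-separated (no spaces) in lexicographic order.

iteration 1: select B,H (d=8, Q=-261); attach at lengths (33/8, 31/8); label the merged cluster BH
  updated: d(BH,P)=75/2, d(BH,V)=39/2, d(BH,W)=29, d(BH,X)=73/2
iteration 2: select BH,W (d=29, Q=-359/2); attach at lengths (131/12, 217/12); label the merged cluster BHW
  updated: d(BHW,P)=87/4, d(BHW,V)=61/4, d(BHW,X)=95/4
iteration 3: select BHW,X (d=95/4, Q=-84); attach at lengths (75/8, 115/8); label the merged cluster BHWX
  updated: d(BHWX,P)=25/2, d(BHWX,V)=23/4
iteration 4: select BHWX,P (d=25/2, Q=-97/4); attach at lengths (49/8, 51/8); label the merged cluster BHPWX
  updated: d(BHPWX,V)=-3/8
iteration 5: select BHPWX,V (d=-3/8); attach at lengths (-3/16, -3/16); label the merged cluster BHPVWX
final tree: (((((B:33/8,H:31/8):131/12,W:217/12):75/8,X:115/8):49/8,P:51/8):-3/16,V:-3/16)
total length: 583/8

BHW,X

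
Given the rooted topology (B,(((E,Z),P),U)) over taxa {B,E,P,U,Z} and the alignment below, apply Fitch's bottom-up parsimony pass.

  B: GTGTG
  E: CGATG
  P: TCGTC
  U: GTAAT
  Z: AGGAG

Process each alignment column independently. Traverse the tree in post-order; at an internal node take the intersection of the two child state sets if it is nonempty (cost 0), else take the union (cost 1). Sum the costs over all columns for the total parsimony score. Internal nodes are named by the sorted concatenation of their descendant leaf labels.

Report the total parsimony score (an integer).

[col 0] EZ: children E:{C}, Z:{A} ∪→ {A,C}; cost 1
[col 0] EPZ: children EZ:{A,C}, P:{T} ∪→ {A,C,T}; cost 1
[col 0] EPUZ: children EPZ:{A,C,T}, U:{G} ∪→ {A,C,G,T}; cost 1
[col 0] BEPUZ: children B:{G}, EPUZ:{A,C,G,T} ∩→ {G}; cost 0
[col 1] EZ: children E:{G}, Z:{G} ∩→ {G}; cost 0
[col 1] EPZ: children EZ:{G}, P:{C} ∪→ {C,G}; cost 1
[col 1] EPUZ: children EPZ:{C,G}, U:{T} ∪→ {C,G,T}; cost 1
[col 1] BEPUZ: children B:{T}, EPUZ:{C,G,T} ∩→ {T}; cost 0
[col 2] EZ: children E:{A}, Z:{G} ∪→ {A,G}; cost 1
[col 2] EPZ: children EZ:{A,G}, P:{G} ∩→ {G}; cost 0
[col 2] EPUZ: children EPZ:{G}, U:{A} ∪→ {A,G}; cost 1
[col 2] BEPUZ: children B:{G}, EPUZ:{A,G} ∩→ {G}; cost 0
[col 3] EZ: children E:{T}, Z:{A} ∪→ {A,T}; cost 1
[col 3] EPZ: children EZ:{A,T}, P:{T} ∩→ {T}; cost 0
[col 3] EPUZ: children EPZ:{T}, U:{A} ∪→ {A,T}; cost 1
[col 3] BEPUZ: children B:{T}, EPUZ:{A,T} ∩→ {T}; cost 0
[col 4] EZ: children E:{G}, Z:{G} ∩→ {G}; cost 0
[col 4] EPZ: children EZ:{G}, P:{C} ∪→ {C,G}; cost 1
[col 4] EPUZ: children EPZ:{C,G}, U:{T} ∪→ {C,G,T}; cost 1
[col 4] BEPUZ: children B:{G}, EPUZ:{C,G,T} ∩→ {G}; cost 0
per-site changes: [3, 2, 2, 2, 2]; total = 11

11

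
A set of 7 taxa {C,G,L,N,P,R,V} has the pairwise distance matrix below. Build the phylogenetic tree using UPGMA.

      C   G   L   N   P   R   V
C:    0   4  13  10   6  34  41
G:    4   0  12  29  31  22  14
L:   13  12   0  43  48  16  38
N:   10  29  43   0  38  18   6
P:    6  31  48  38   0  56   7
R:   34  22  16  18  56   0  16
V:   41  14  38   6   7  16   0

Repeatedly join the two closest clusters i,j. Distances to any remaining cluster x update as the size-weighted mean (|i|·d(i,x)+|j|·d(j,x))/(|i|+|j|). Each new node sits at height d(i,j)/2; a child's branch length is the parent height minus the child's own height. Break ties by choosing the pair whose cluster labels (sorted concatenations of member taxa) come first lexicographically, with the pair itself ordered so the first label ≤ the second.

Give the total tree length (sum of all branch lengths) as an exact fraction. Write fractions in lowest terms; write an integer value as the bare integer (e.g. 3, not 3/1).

2321/36

step 1: merge (C,G) at d=4; branch lengths C→2, G→2; new cluster CG
  updated: d(CG,L)=25/2, d(CG,N)=39/2, d(CG,P)=37/2, d(CG,R)=28, d(CG,V)=55/2
step 2: merge (N,V) at d=6; branch lengths N→3, V→3; new cluster NV
  updated: d(CG,NV)=47/2, d(L,NV)=81/2, d(NV,P)=45/2, d(NV,R)=17
step 3: merge (CG,L) at d=25/2; branch lengths CG→17/4, L→25/4; new cluster CGL
  updated: d(CGL,NV)=175/6, d(CGL,P)=85/3, d(CGL,R)=24
step 4: merge (NV,R) at d=17; branch lengths NV→11/2, R→17/2; new cluster NRV
  updated: d(CGL,NRV)=247/9, d(NRV,P)=101/3
step 5: merge (CGL,NRV) at d=247/9; branch lengths CGL→269/36, NRV→47/9; new cluster CGLNRV
  updated: d(CGLNRV,P)=31
step 6: merge (CGLNRV,P) at d=31; branch lengths CGLNRV→16/9, P→31/2; new cluster CGLNPRV
final tree: ((((C:2,G:2):17/4,L:25/4):269/36,((N:3,V:3):11/2,R:17/2):47/9):16/9,P:31/2)
total length: 2321/36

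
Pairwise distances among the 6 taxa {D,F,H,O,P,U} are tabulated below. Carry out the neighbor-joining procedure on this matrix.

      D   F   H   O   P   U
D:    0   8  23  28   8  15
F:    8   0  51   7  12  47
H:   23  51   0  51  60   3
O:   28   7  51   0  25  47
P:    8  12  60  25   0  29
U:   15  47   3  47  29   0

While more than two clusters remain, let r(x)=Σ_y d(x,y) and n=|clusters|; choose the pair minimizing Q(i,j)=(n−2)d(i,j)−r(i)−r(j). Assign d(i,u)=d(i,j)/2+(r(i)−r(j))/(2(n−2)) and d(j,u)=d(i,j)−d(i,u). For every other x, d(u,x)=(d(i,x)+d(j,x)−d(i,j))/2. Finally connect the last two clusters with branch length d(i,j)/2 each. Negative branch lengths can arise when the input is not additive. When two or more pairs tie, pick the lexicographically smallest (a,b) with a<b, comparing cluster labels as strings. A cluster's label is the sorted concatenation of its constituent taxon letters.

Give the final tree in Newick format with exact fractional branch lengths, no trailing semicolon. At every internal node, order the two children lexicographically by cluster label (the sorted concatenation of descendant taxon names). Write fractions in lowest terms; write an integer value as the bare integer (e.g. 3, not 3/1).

1. join H+U (d=3, Q=-317) ⇒ HU; edges |H|=59/8, |U|=-35/8
  updated: d(D,HU)=35/2, d(F,HU)=95/2, d(HU,O)=95/2, d(HU,P)=43
2. join D+HU (d=35/2, Q=-329/2) ⇒ DHU; edges |D|=-83/12, |HU|=293/12
  updated: d(DHU,F)=19, d(DHU,O)=29, d(DHU,P)=67/4
3. join DHU+P (d=67/4, Q=-85) ⇒ DHPU; edges |DHU|=89/8, |P|=45/8
  updated: d(DHPU,F)=57/8, d(DHPU,O)=149/8
4. join DHPU+F (d=57/8, Q=-131/4) ⇒ DFHPU; edges |DHPU|=75/8, |F|=-9/4
  updated: d(DFHPU,O)=37/4
5. join DFHPU+O (d=37/4) ⇒ DFHOPU; edges |DFHPU|=37/8, |O|=37/8
final tree: ((((D:-83/12,(H:59/8,U:-35/8):293/12):89/8,P:45/8):75/8,F:-9/4):37/8,O:37/8)
total length: 429/8

((((D:-83/12,(H:59/8,U:-35/8):293/12):89/8,P:45/8):75/8,F:-9/4):37/8,O:37/8)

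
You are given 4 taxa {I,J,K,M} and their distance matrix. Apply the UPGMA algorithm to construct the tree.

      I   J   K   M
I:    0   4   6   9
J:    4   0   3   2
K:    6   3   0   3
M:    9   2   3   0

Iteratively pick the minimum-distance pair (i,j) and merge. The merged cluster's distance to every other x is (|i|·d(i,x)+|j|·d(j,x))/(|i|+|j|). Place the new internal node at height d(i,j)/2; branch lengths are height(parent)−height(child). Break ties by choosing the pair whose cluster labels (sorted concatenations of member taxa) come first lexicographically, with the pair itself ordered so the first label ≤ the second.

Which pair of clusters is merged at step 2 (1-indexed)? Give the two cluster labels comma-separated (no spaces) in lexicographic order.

JM,K

iteration 1: select J,M (d=2); attach at lengths (1, 1); label the merged cluster JM
  updated: d(I,JM)=13/2, d(JM,K)=3
iteration 2: select JM,K (d=3); attach at lengths (1/2, 3/2); label the merged cluster JKM
  updated: d(I,JKM)=19/3
iteration 3: select I,JKM (d=19/3); attach at lengths (19/6, 5/3); label the merged cluster IJKM
final tree: (I:19/6,((J:1,M:1):1/2,K:3/2):5/3)
total length: 53/6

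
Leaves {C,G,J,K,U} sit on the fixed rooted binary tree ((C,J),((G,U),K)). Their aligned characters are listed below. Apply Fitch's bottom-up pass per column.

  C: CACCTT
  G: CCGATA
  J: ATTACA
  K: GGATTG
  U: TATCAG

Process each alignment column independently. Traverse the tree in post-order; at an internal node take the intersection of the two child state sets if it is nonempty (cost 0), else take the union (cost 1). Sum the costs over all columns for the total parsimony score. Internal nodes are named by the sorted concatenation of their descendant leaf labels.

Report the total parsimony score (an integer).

17

[col 0] CJ: children C:{C}, J:{A} ∪→ {A,C}; cost 1
[col 0] GU: children G:{C}, U:{T} ∪→ {C,T}; cost 1
[col 0] GKU: children GU:{C,T}, K:{G} ∪→ {C,G,T}; cost 1
[col 0] CGJKU: children CJ:{A,C}, GKU:{C,G,T} ∩→ {C}; cost 0
[col 1] CJ: children C:{A}, J:{T} ∪→ {A,T}; cost 1
[col 1] GU: children G:{C}, U:{A} ∪→ {A,C}; cost 1
[col 1] GKU: children GU:{A,C}, K:{G} ∪→ {A,C,G}; cost 1
[col 1] CGJKU: children CJ:{A,T}, GKU:{A,C,G} ∩→ {A}; cost 0
[col 2] CJ: children C:{C}, J:{T} ∪→ {C,T}; cost 1
[col 2] GU: children G:{G}, U:{T} ∪→ {G,T}; cost 1
[col 2] GKU: children GU:{G,T}, K:{A} ∪→ {A,G,T}; cost 1
[col 2] CGJKU: children CJ:{C,T}, GKU:{A,G,T} ∩→ {T}; cost 0
[col 3] CJ: children C:{C}, J:{A} ∪→ {A,C}; cost 1
[col 3] GU: children G:{A}, U:{C} ∪→ {A,C}; cost 1
[col 3] GKU: children GU:{A,C}, K:{T} ∪→ {A,C,T}; cost 1
[col 3] CGJKU: children CJ:{A,C}, GKU:{A,C,T} ∩→ {A,C}; cost 0
[col 4] CJ: children C:{T}, J:{C} ∪→ {C,T}; cost 1
[col 4] GU: children G:{T}, U:{A} ∪→ {A,T}; cost 1
[col 4] GKU: children GU:{A,T}, K:{T} ∩→ {T}; cost 0
[col 4] CGJKU: children CJ:{C,T}, GKU:{T} ∩→ {T}; cost 0
[col 5] CJ: children C:{T}, J:{A} ∪→ {A,T}; cost 1
[col 5] GU: children G:{A}, U:{G} ∪→ {A,G}; cost 1
[col 5] GKU: children GU:{A,G}, K:{G} ∩→ {G}; cost 0
[col 5] CGJKU: children CJ:{A,T}, GKU:{G} ∪→ {A,G,T}; cost 1
per-site changes: [3, 3, 3, 3, 2, 3]; total = 17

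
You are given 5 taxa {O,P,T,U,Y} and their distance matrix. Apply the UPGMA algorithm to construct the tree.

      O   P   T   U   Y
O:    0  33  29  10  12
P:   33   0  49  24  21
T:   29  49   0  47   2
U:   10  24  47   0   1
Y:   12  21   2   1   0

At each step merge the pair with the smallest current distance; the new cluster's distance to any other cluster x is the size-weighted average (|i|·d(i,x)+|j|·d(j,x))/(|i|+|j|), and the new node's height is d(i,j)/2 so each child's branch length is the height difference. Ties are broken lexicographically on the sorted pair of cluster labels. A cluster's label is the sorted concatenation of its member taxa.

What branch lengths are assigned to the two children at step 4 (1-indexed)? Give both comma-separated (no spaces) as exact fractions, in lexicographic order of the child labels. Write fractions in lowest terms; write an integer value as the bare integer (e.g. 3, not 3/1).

1. join U+Y (d=1) ⇒ UY; edges |U|=1/2, |Y|=1/2
  updated: d(O,UY)=11, d(P,UY)=45/2, d(T,UY)=49/2
2. join O+UY (d=11) ⇒ OUY; edges |O|=11/2, |UY|=5
  updated: d(OUY,P)=26, d(OUY,T)=26
3. join OUY+P (d=26) ⇒ OPUY; edges |OUY|=15/2, |P|=13
  updated: d(OPUY,T)=127/4
4. join OPUY+T (d=127/4) ⇒ OPTUY; edges |OPUY|=23/8, |T|=127/8
final tree: (((O:11/2,(U:1/2,Y:1/2):5):15/2,P:13):23/8,T:127/8)
total length: 203/4

23/8,127/8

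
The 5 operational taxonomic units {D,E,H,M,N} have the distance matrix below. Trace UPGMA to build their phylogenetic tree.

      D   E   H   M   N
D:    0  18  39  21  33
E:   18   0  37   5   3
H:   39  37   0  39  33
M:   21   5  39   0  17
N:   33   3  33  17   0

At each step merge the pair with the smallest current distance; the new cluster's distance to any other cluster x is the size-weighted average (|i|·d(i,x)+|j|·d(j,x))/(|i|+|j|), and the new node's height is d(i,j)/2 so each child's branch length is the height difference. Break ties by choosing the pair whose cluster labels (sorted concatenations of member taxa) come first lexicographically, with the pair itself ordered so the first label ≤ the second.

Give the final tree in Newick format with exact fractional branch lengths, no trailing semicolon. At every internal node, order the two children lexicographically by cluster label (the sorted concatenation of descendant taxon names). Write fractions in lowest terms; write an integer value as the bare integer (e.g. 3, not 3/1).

((D:12,((E:3/2,N:3/2):4,M:11/2):13/2):13/2,H:37/2)

iteration 1: select E,N (d=3); attach at lengths (3/2, 3/2); label the merged cluster EN
  updated: d(D,EN)=51/2, d(EN,H)=35, d(EN,M)=11
iteration 2: select EN,M (d=11); attach at lengths (4, 11/2); label the merged cluster EMN
  updated: d(D,EMN)=24, d(EMN,H)=109/3
iteration 3: select D,EMN (d=24); attach at lengths (12, 13/2); label the merged cluster DEMN
  updated: d(DEMN,H)=37
iteration 4: select DEMN,H (d=37); attach at lengths (13/2, 37/2); label the merged cluster DEHMN
final tree: ((D:12,((E:3/2,N:3/2):4,M:11/2):13/2):13/2,H:37/2)
total length: 56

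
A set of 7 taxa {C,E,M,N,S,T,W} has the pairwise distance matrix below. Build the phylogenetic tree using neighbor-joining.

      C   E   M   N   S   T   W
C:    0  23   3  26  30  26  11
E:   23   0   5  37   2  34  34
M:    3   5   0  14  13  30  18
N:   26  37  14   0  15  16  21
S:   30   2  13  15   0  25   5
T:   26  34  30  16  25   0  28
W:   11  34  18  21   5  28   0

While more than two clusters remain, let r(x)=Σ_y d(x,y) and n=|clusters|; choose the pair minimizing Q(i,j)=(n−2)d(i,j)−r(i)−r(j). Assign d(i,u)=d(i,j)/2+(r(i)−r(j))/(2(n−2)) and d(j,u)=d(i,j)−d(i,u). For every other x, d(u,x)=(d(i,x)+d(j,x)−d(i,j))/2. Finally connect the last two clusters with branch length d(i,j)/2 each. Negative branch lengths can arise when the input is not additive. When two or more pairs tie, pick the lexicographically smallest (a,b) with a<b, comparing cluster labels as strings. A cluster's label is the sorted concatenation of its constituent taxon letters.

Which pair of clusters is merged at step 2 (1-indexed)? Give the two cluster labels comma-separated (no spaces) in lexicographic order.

step 1: merge (E,S) at d=2, Q=-215; branch lengths E→11/2, S→-7/2; new cluster ES
  updated: d(C,ES)=51/2, d(ES,M)=8, d(ES,N)=25, d(ES,T)=57/2, d(ES,W)=37/2
step 2: merge (N,T) at d=16, Q=-333/2; branch lengths N→75/16, T→181/16; new cluster NT
  updated: d(C,NT)=18, d(ES,NT)=75/4, d(M,NT)=14, d(NT,W)=33/2
step 3: merge (C,M) at d=3, Q=-183/2; branch lengths C→47/12, M→-11/12; new cluster CM
  updated: d(CM,ES)=61/4, d(CM,NT)=29/2, d(CM,W)=13
step 4: merge (CM,ES) at d=61/4, Q=-259/4; branch lengths CM→83/16, ES→161/16; new cluster CEMS
  updated: d(CEMS,NT)=9, d(CEMS,W)=65/8
step 5: merge (CEMS,NT) at d=9, Q=-269/8; branch lengths CEMS→5/16, NT→139/16; new cluster CEMNST
  updated: d(CEMNST,W)=125/16
step 6: merge (CEMNST,W) at d=125/16; branch lengths CEMNST→125/32, W→125/32; new cluster CEMNSTW
final tree: ((((C:47/12,M:-11/12):83/16,(E:11/2,S:-7/2):161/16):5/16,(N:75/16,T:181/16):139/16):125/32,W:125/32)
total length: 849/16

N,T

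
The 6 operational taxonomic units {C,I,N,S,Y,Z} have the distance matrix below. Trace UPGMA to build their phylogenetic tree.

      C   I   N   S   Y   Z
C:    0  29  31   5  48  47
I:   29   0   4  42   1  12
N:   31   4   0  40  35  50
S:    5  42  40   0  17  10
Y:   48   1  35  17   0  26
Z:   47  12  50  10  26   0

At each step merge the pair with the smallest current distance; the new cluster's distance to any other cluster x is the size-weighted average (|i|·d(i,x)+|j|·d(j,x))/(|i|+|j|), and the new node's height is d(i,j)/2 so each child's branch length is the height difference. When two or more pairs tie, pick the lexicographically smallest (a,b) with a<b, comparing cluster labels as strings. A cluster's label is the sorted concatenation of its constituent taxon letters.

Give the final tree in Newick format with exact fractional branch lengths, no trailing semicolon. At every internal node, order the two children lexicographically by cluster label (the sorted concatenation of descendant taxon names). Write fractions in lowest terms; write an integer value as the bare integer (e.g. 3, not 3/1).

step 1: merge (I,Y) at d=1; branch lengths I→1/2, Y→1/2; new cluster IY
  updated: d(C,IY)=77/2, d(IY,N)=39/2, d(IY,S)=59/2, d(IY,Z)=19
step 2: merge (C,S) at d=5; branch lengths C→5/2, S→5/2; new cluster CS
  updated: d(CS,IY)=34, d(CS,N)=71/2, d(CS,Z)=57/2
step 3: merge (IY,Z) at d=19; branch lengths IY→9, Z→19/2; new cluster IYZ
  updated: d(CS,IYZ)=193/6, d(IYZ,N)=89/3
step 4: merge (IYZ,N) at d=89/3; branch lengths IYZ→16/3, N→89/6; new cluster INYZ
  updated: d(CS,INYZ)=33
step 5: merge (CS,INYZ) at d=33; branch lengths CS→14, INYZ→5/3; new cluster CINSYZ
final tree: ((C:5/2,S:5/2):14,(((I:1/2,Y:1/2):9,Z:19/2):16/3,N:89/6):5/3)
total length: 181/3

((C:5/2,S:5/2):14,(((I:1/2,Y:1/2):9,Z:19/2):16/3,N:89/6):5/3)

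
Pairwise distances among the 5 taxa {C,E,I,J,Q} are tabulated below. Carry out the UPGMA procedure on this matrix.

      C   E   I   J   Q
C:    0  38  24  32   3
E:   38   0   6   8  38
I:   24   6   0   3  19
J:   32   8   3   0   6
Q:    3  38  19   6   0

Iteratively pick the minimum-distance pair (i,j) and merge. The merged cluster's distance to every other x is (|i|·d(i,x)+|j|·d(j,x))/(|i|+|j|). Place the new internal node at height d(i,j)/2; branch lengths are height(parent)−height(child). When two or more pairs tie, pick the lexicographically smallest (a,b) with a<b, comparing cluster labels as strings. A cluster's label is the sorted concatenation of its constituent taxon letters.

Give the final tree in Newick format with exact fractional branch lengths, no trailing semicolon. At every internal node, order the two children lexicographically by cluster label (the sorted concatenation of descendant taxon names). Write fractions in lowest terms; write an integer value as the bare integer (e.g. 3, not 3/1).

step 1: merge (C,Q) at d=3; branch lengths C→3/2, Q→3/2; new cluster CQ
  updated: d(CQ,E)=38, d(CQ,I)=43/2, d(CQ,J)=19
step 2: merge (I,J) at d=3; branch lengths I→3/2, J→3/2; new cluster IJ
  updated: d(CQ,IJ)=81/4, d(E,IJ)=7
step 3: merge (E,IJ) at d=7; branch lengths E→7/2, IJ→2; new cluster EIJ
  updated: d(CQ,EIJ)=157/6
step 4: merge (CQ,EIJ) at d=157/6; branch lengths CQ→139/12, EIJ→115/12; new cluster CEIJQ
final tree: ((C:3/2,Q:3/2):139/12,(E:7/2,(I:3/2,J:3/2):2):115/12)
total length: 98/3

((C:3/2,Q:3/2):139/12,(E:7/2,(I:3/2,J:3/2):2):115/12)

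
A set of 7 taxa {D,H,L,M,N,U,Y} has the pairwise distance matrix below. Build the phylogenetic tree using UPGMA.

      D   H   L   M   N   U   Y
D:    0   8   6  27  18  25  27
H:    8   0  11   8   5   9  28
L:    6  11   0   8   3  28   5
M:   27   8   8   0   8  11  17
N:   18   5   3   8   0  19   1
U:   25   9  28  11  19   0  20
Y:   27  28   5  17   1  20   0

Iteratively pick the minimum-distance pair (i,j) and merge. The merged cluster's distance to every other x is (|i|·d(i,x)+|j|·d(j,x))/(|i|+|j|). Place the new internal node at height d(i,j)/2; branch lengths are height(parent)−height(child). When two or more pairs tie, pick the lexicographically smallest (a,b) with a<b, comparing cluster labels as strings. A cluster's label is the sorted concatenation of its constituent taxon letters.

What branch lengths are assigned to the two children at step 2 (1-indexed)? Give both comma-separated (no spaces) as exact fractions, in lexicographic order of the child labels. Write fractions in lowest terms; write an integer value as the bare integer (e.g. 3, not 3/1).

iteration 1: select N,Y (d=1); attach at lengths (1/2, 1/2); label the merged cluster NY
  updated: d(D,NY)=45/2, d(H,NY)=33/2, d(L,NY)=4, d(M,NY)=25/2, d(NY,U)=39/2
iteration 2: select L,NY (d=4); attach at lengths (2, 3/2); label the merged cluster LNY
  updated: d(D,LNY)=17, d(H,LNY)=44/3, d(LNY,M)=11, d(LNY,U)=67/3
iteration 3: select D,H (d=8); attach at lengths (4, 4); label the merged cluster DH
  updated: d(DH,LNY)=95/6, d(DH,M)=35/2, d(DH,U)=17
iteration 4: select LNY,M (d=11); attach at lengths (7/2, 11/2); label the merged cluster LMNY
  updated: d(DH,LMNY)=65/4, d(LMNY,U)=39/2
iteration 5: select DH,LMNY (d=65/4); attach at lengths (33/8, 21/8); label the merged cluster DHLMNY
  updated: d(DHLMNY,U)=56/3
iteration 6: select DHLMNY,U (d=56/3); attach at lengths (29/24, 28/3); label the merged cluster DHLMNUY
final tree: (((D:4,H:4):33/8,((L:2,(N:1/2,Y:1/2):3/2):7/2,M:11/2):21/8):29/24,U:28/3)
total length: 931/24

2,3/2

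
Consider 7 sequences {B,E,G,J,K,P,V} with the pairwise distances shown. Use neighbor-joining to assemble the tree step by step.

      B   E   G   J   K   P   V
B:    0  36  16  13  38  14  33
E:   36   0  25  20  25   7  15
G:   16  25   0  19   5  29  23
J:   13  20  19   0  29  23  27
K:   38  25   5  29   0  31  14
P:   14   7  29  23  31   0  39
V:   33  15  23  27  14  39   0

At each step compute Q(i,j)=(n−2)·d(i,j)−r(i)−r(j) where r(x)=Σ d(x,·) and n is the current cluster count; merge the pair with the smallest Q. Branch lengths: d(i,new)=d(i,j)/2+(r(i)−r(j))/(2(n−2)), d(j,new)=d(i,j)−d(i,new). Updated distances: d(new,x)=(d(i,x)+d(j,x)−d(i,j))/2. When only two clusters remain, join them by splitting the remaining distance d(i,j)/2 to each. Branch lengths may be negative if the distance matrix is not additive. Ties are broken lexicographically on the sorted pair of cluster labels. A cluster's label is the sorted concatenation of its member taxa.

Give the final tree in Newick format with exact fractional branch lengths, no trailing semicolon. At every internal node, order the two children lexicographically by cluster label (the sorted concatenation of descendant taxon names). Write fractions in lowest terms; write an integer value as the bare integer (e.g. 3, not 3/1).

(((B:17/2,J:9/2):43/8,(E:2,P:5):63/8):53/16,((G:-1/2,K:11/2):16/3,V:32/3):53/16)

iteration 1: select E,P (d=7, Q=-236); attach at lengths (2, 5); label the merged cluster EP
  updated: d(B,EP)=43/2, d(EP,G)=47/2, d(EP,J)=18, d(EP,K)=49/2, d(EP,V)=47/2
iteration 2: select G,K (d=5, Q=-177); attach at lengths (-1/2, 11/2); label the merged cluster GK
  updated: d(B,GK)=49/2, d(EP,GK)=43/2, d(GK,J)=43/2, d(GK,V)=16
iteration 3: select GK,V (d=16, Q=-135); attach at lengths (16/3, 32/3); label the merged cluster GKV
  updated: d(B,GKV)=83/4, d(EP,GKV)=29/2, d(GKV,J)=65/4
iteration 4: select B,J (d=13, Q=-153/2); attach at lengths (17/2, 9/2); label the merged cluster BJ
  updated: d(BJ,EP)=53/4, d(BJ,GKV)=12
iteration 5: select BJ,EP (d=53/4, Q=-159/4); attach at lengths (43/8, 63/8); label the merged cluster BEJP
  updated: d(BEJP,GKV)=53/8
iteration 6: select BEJP,GKV (d=53/8); attach at lengths (53/16, 53/16); label the merged cluster BEGJKPV
final tree: (((B:17/2,J:9/2):43/8,(E:2,P:5):63/8):53/16,((G:-1/2,K:11/2):16/3,V:32/3):53/16)
total length: 487/8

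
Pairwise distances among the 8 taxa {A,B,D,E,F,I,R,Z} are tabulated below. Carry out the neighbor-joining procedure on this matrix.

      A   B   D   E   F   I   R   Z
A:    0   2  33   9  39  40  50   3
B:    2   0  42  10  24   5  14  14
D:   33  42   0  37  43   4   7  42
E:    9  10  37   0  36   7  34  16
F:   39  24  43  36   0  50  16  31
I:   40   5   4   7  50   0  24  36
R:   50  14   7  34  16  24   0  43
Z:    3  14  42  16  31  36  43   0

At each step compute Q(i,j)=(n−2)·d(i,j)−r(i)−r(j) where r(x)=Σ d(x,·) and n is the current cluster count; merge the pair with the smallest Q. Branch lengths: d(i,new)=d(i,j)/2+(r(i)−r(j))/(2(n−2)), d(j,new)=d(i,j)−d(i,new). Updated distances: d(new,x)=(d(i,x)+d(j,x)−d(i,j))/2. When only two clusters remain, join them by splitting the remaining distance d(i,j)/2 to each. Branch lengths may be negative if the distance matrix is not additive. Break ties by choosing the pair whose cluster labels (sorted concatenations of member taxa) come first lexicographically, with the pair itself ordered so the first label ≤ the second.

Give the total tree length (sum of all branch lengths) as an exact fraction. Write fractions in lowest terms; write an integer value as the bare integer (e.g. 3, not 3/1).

step 1: merge (D,R) at d=7, Q=-354; branch lengths D→31/6, R→11/6; new cluster DR
  updated: d(A,DR)=38, d(B,DR)=49/2, d(DR,E)=32, d(DR,F)=26, d(DR,I)=21/2, d(DR,Z)=39
step 2: merge (DR,I) at d=21/2, Q=-266; branch lengths DR→37/5, I→31/10; new cluster DIR
  updated: d(A,DIR)=135/4, d(B,DIR)=19/2, d(DIR,E)=57/4, d(DIR,F)=131/4, d(DIR,Z)=129/4
step 3: merge (A,Z) at d=3, Q=-171; branch lengths A→5/16, Z→43/16; new cluster AZ
  updated: d(AZ,B)=13/2, d(AZ,DIR)=63/2, d(AZ,E)=11, d(AZ,F)=67/2
step 4: merge (AZ,E) at d=11, Q=-483/4; branch lengths AZ→59/8, E→29/8; new cluster AEZ
  updated: d(AEZ,B)=11/4, d(AEZ,DIR)=139/8, d(AEZ,F)=117/4
step 5: merge (AEZ,B) at d=11/4, Q=-641/8; branch lengths AEZ→149/32, B→-61/32; new cluster ABEZ
  updated: d(ABEZ,DIR)=193/16, d(ABEZ,F)=101/4
step 6: merge (ABEZ,DIR) at d=193/16, Q=-1121/16; branch lengths ABEZ→73/32, DIR→313/32; new cluster ABDEIRZ
  updated: d(ABDEIRZ,F)=735/32
step 7: merge (ABDEIRZ,F) at d=735/32; branch lengths ABDEIRZ→735/64, F→735/64; new cluster ABDEFIRZ
final tree: (((((A:5/16,Z:43/16):59/8,E:29/8):149/32,B:-61/32):73/32,((D:31/6,R:11/6):37/5,I:31/10):313/32):735/64,F:735/64)
total length: 2217/32

2217/32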